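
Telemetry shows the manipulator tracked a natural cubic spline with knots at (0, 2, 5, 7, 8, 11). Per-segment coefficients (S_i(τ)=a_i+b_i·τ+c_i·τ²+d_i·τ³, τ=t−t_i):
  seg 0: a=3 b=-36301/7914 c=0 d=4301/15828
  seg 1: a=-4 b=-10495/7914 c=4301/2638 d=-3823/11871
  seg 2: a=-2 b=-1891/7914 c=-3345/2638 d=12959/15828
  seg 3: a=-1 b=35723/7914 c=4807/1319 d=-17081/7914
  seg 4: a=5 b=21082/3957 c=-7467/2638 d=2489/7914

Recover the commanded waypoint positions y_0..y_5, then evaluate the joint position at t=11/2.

y_0=3 y_1=-4 y_2=-2 y_3=-1 y_4=5 y_5=4
S(11/2) = -98519/42208

y_0 = S_0(0) = a_0 = 3
y_1 = S_1(0) = a_1 = -4
y_2 = S_2(0) = a_2 = -2
y_3 = S_3(0) = a_3 = -1
y_4 = S_4(0) = a_4 = 5
y_5 = S_4(3) = 4
t_q=11/2 is in segment 2 (τ=1/2); S_2(τ)=-98519/42208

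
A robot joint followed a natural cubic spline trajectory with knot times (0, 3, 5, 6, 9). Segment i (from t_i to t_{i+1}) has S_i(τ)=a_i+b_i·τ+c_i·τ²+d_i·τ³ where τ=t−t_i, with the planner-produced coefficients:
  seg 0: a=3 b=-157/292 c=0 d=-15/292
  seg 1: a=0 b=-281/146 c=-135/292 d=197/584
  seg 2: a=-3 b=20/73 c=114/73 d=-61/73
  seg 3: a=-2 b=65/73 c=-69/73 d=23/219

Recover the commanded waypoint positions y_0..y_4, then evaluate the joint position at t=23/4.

y_0 = S_0(0) = a_0 = 3
y_1 = S_1(0) = a_1 = 0
y_2 = S_2(0) = a_2 = -3
y_3 = S_3(0) = a_3 = -2
y_4 = S_3(3) = -5
t_q=23/4 is in segment 2 (τ=3/4); S_2(τ)=-10599/4672

y_0=3 y_1=0 y_2=-3 y_3=-2 y_4=-5
S(23/4) = -10599/4672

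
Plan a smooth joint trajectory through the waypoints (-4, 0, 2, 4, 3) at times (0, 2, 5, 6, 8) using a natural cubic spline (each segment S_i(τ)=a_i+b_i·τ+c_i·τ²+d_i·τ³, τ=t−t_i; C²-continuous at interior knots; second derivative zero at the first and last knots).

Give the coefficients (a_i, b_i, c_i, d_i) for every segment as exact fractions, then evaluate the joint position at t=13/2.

  seg 0: a=-4 b=3061/1248 c=0 d=-565/4992
  seg 1: a=0 b=683/624 c=-565/832 d=103/576
  seg 2: a=2 b=4613/2496 c=387/416 d=-1943/2496
  seg 3: a=4 b=857/624 c=-1169/832 d=1169/4992
S(13/2) = 58103/13312

Δ: Δ0=2, Δ1=2/3, Δ2=2, Δ3=-1/2
row 1: diag=10, rhs=-8; c'=3/10, d'=-4/5
row 2: denom=8−3·3/10=71/10; d'=(8−3·-4/5)/(71/10)=104/71
row 3: denom=6−1·10/71=416/71; d'=(-15−1·104/71)/(416/71)=-1169/416
back: M3=-1169/416
back: M2=104/71−10/71·-1169/416=387/208
back: M1=-4/5−3/10·387/208=-565/416
M: M0=0, M1=-565/416, M2=387/208, M3=-1169/416, M4=0
seg 0: a=-4, c=M0/2=0, d=(M1−M0)/(6·2)=-565/4992, b=Δ0−h0·(2M0+M1)/6=3061/1248
seg 1: a=0, c=M1/2=-565/832, d=(M2−M1)/(6·3)=103/576, b=Δ1−h1·(2M1+M2)/6=683/624
seg 2: a=2, c=M2/2=387/416, d=(M3−M2)/(6·1)=-1943/2496, b=Δ2−h2·(2M2+M3)/6=4613/2496
seg 3: a=4, c=M3/2=-1169/832, d=(M4−M3)/(6·2)=1169/4992, b=Δ3−h3·(2M3+M4)/6=857/624
t_q=13/2 → seg 3, τ=1/2; S=4+857/624·τ+-1169/832·τ²+1169/4992·τ³=58103/13312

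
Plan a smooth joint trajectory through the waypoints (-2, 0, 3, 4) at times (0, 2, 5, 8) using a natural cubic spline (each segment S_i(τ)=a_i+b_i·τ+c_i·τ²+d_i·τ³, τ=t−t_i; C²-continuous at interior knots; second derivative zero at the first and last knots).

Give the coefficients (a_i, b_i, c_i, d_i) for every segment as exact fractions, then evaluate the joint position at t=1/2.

Δ: Δ0=1, Δ1=1, Δ2=1/3
row 1: diag=10, rhs=0; c'=3/10, d'=0
row 2: denom=12−3·3/10=111/10; d'=(-4−3·0)/(111/10)=-40/111
back: M2=-40/111
back: M1=0−3/10·-40/111=4/37
M: M0=0, M1=4/37, M2=-40/111, M3=0
seg 0: a=-2, c=M0/2=0, d=(M1−M0)/(6·2)=1/111, b=Δ0−h0·(2M0+M1)/6=107/111
seg 1: a=0, c=M1/2=2/37, d=(M2−M1)/(6·3)=-26/999, b=Δ1−h1·(2M1+M2)/6=119/111
seg 2: a=3, c=M2/2=-20/111, d=(M3−M2)/(6·3)=20/999, b=Δ2−h2·(2M2+M3)/6=77/111
t_q=1/2 → seg 0, τ=1/2; S=-2+107/111·τ+0·τ²+1/111·τ³=-449/296

  seg 0: a=-2 b=107/111 c=0 d=1/111
  seg 1: a=0 b=119/111 c=2/37 d=-26/999
  seg 2: a=3 b=77/111 c=-20/111 d=20/999
S(1/2) = -449/296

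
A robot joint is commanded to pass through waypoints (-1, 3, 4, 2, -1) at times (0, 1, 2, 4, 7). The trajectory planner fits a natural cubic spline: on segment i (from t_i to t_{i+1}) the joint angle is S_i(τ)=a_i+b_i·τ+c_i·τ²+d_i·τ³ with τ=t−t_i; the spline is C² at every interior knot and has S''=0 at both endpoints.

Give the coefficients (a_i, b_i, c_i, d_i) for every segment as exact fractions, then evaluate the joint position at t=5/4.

  seg 0: a=-1 b=502/107 c=0 d=-74/107
  seg 1: a=3 b=280/107 c=-222/107 d=49/107
  seg 2: a=4 b=-17/107 c=-75/107 d=15/107
  seg 3: a=2 b=-137/107 c=15/107 d=-5/321
S(5/4) = 24185/6848

Δ: Δ0=4, Δ1=1, Δ2=-1, Δ3=-1
row 1: diag=4, rhs=-18; c'=1/4, d'=-9/2
row 2: denom=6−1·1/4=23/4; d'=(-12−1·-9/2)/(23/4)=-30/23
row 3: denom=10−2·8/23=214/23; d'=(0−2·-30/23)/(214/23)=30/107
back: M3=30/107
back: M2=-30/23−8/23·30/107=-150/107
back: M1=-9/2−1/4·-150/107=-444/107
M: M0=0, M1=-444/107, M2=-150/107, M3=30/107, M4=0
seg 0: a=-1, c=M0/2=0, d=(M1−M0)/(6·1)=-74/107, b=Δ0−h0·(2M0+M1)/6=502/107
seg 1: a=3, c=M1/2=-222/107, d=(M2−M1)/(6·1)=49/107, b=Δ1−h1·(2M1+M2)/6=280/107
seg 2: a=4, c=M2/2=-75/107, d=(M3−M2)/(6·2)=15/107, b=Δ2−h2·(2M2+M3)/6=-17/107
seg 3: a=2, c=M3/2=15/107, d=(M4−M3)/(6·3)=-5/321, b=Δ3−h3·(2M3+M4)/6=-137/107
t_q=5/4 → seg 1, τ=1/4; S=3+280/107·τ+-222/107·τ²+49/107·τ³=24185/6848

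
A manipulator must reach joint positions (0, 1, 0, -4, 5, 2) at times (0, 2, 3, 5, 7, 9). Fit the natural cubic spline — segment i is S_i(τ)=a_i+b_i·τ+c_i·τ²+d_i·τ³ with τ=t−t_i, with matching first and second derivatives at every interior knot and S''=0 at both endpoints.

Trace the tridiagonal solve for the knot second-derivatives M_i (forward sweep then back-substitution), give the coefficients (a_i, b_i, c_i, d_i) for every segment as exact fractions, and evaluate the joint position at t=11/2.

Δ: Δ0=1/2, Δ1=-1, Δ2=-2, Δ3=9/2, Δ4=-3/2
row 1: diag=6, rhs=-9; c'=1/6, d'=-3/2
row 2: denom=6−1·1/6=35/6; d'=(-6−1·-3/2)/(35/6)=-27/35
row 3: denom=8−2·12/35=256/35; d'=(39−2·-27/35)/(256/35)=1419/256
row 4: denom=8−2·35/128=477/64; d'=(-36−2·1419/256)/(477/64)=-2009/318
back: M4=-2009/318
back: M3=1419/256−35/128·-2009/318=1156/159
back: M2=-27/35−12/35·1156/159=-173/53
back: M1=-3/2−1/6·-173/53=-152/159
M: M0=0, M1=-152/159, M2=-173/53, M3=1156/159, M4=-2009/318, M5=0
seg 0: a=0, c=M0/2=0, d=(M1−M0)/(6·2)=-38/477, b=Δ0−h0·(2M0+M1)/6=781/954
seg 1: a=1, c=M1/2=-76/159, d=(M2−M1)/(6·1)=-367/954, b=Δ1−h1·(2M1+M2)/6=-131/954
seg 2: a=0, c=M2/2=-173/106, d=(M3−M2)/(6·2)=1675/1908, b=Δ2−h2·(2M2+M3)/6=-1072/477
seg 3: a=-4, c=M3/2=578/159, d=(M4−M3)/(6·2)=-4321/3816, b=Δ3−h3·(2M3+M4)/6=839/477
seg 4: a=5, c=M4/2=-2009/636, d=(M5−M4)/(6·2)=2009/3816, b=Δ4−h4·(2M4+M5)/6=2587/954
t_q=11/2 → seg 3, τ=1/2; S=-4+839/477·τ+578/159·τ²+-4321/3816·τ³=-23947/10176

  seg 0: a=0 b=781/954 c=0 d=-38/477
  seg 1: a=1 b=-131/954 c=-76/159 d=-367/954
  seg 2: a=0 b=-1072/477 c=-173/106 d=1675/1908
  seg 3: a=-4 b=839/477 c=578/159 d=-4321/3816
  seg 4: a=5 b=2587/954 c=-2009/636 d=2009/3816
S(11/2) = -23947/10176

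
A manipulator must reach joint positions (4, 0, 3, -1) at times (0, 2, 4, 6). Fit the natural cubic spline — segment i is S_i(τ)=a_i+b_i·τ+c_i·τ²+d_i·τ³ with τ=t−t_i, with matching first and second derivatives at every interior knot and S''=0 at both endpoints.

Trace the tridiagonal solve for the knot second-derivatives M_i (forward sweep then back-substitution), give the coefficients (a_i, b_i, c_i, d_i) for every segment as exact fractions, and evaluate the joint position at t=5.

  seg 0: a=4 b=-19/6 c=0 d=7/24
  seg 1: a=0 b=1/3 c=7/4 d=-7/12
  seg 2: a=3 b=1/3 c=-7/4 d=7/24
S(5) = 15/8

Δ: Δ0=-2, Δ1=3/2, Δ2=-2
row 1: diag=8, rhs=21; c'=1/4, d'=21/8
row 2: denom=8−2·1/4=15/2; d'=(-21−2·21/8)/(15/2)=-7/2
back: M2=-7/2
back: M1=21/8−1/4·-7/2=7/2
M: M0=0, M1=7/2, M2=-7/2, M3=0
seg 0: a=4, c=M0/2=0, d=(M1−M0)/(6·2)=7/24, b=Δ0−h0·(2M0+M1)/6=-19/6
seg 1: a=0, c=M1/2=7/4, d=(M2−M1)/(6·2)=-7/12, b=Δ1−h1·(2M1+M2)/6=1/3
seg 2: a=3, c=M2/2=-7/4, d=(M3−M2)/(6·2)=7/24, b=Δ2−h2·(2M2+M3)/6=1/3
t_q=5 → seg 2, τ=1; S=3+1/3·τ+-7/4·τ²+7/24·τ³=15/8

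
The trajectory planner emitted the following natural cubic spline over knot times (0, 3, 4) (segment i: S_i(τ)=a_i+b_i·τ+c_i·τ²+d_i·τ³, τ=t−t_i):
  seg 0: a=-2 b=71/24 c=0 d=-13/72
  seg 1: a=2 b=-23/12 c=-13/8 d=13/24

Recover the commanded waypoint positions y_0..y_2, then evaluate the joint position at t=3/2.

y_0=-2 y_1=2 y_2=-1
S(3/2) = 117/64

y_0 = S_0(0) = a_0 = -2
y_1 = S_1(0) = a_1 = 2
y_2 = S_1(1) = -1
t_q=3/2 is in segment 0 (τ=3/2); S_0(τ)=117/64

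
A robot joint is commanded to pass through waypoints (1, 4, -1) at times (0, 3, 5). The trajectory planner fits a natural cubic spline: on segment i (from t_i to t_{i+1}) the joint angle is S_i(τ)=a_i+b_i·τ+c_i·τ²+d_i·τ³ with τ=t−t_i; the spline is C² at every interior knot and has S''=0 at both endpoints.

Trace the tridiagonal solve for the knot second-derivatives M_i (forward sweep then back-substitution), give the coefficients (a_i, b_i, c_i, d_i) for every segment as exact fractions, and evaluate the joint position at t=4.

Δ: Δ0=1, Δ1=-5/2
row 1: diag=10, rhs=-21; c'=1/5, d'=-21/10
back: M1=-21/10
M: M0=0, M1=-21/10, M2=0
seg 0: a=1, c=M0/2=0, d=(M1−M0)/(6·3)=-7/60, b=Δ0−h0·(2M0+M1)/6=41/20
seg 1: a=4, c=M1/2=-21/20, d=(M2−M1)/(6·2)=7/40, b=Δ1−h1·(2M1+M2)/6=-11/10
t_q=4 → seg 1, τ=1; S=4+-11/10·τ+-21/20·τ²+7/40·τ³=81/40

  seg 0: a=1 b=41/20 c=0 d=-7/60
  seg 1: a=4 b=-11/10 c=-21/20 d=7/40
S(4) = 81/40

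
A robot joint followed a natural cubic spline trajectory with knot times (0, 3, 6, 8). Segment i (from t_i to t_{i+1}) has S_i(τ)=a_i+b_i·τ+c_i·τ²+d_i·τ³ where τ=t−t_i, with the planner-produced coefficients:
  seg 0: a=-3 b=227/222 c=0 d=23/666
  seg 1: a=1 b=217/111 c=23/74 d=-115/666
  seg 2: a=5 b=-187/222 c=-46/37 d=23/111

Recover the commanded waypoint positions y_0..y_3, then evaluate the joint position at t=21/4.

y_0=-3 y_1=1 y_2=5 y_3=0
S(21/4) = 23705/4736

y_0 = S_0(0) = a_0 = -3
y_1 = S_1(0) = a_1 = 1
y_2 = S_2(0) = a_2 = 5
y_3 = S_2(2) = 0
t_q=21/4 is in segment 1 (τ=9/4); S_1(τ)=23705/4736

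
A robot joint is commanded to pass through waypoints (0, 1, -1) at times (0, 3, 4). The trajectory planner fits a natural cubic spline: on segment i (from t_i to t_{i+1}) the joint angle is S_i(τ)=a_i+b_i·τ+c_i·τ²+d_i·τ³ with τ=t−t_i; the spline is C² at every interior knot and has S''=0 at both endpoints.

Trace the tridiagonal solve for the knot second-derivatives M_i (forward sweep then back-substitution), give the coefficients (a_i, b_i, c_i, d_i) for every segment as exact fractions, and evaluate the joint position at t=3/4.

  seg 0: a=0 b=29/24 c=0 d=-7/72
  seg 1: a=1 b=-17/12 c=-7/8 d=7/24
S(3/4) = 443/512

Δ: Δ0=1/3, Δ1=-2
row 1: diag=8, rhs=-14; c'=1/8, d'=-7/4
back: M1=-7/4
M: M0=0, M1=-7/4, M2=0
seg 0: a=0, c=M0/2=0, d=(M1−M0)/(6·3)=-7/72, b=Δ0−h0·(2M0+M1)/6=29/24
seg 1: a=1, c=M1/2=-7/8, d=(M2−M1)/(6·1)=7/24, b=Δ1−h1·(2M1+M2)/6=-17/12
t_q=3/4 → seg 0, τ=3/4; S=0+29/24·τ+0·τ²+-7/72·τ³=443/512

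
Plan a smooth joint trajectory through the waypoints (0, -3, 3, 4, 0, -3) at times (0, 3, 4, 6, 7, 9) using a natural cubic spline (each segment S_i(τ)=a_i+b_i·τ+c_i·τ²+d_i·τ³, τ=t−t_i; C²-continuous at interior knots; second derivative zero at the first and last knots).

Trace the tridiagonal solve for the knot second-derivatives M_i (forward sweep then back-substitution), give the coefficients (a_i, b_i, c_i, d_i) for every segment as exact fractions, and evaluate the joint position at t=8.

Δ: Δ0=-1, Δ1=6, Δ2=1/2, Δ3=-4, Δ4=-3/2
row 1: diag=8, rhs=42; c'=1/8, d'=21/4
row 2: denom=6−1·1/8=47/8; d'=(-33−1·21/4)/(47/8)=-306/47
row 3: denom=6−2·16/47=250/47; d'=(-27−2·-306/47)/(250/47)=-657/250
row 4: denom=6−1·47/250=1453/250; d'=(15−1·-657/250)/(1453/250)=4407/1453
back: M4=4407/1453
back: M3=-657/250−47/250·4407/1453=-4647/1453
back: M2=-306/47−16/47·-4647/1453=-7878/1453
back: M1=21/4−1/8·-7878/1453=8613/1453
M: M0=0, M1=8613/1453, M2=-7878/1453, M3=-4647/1453, M4=4407/1453, M5=0
seg 0: a=0, c=M0/2=0, d=(M1−M0)/(6·3)=957/2906, b=Δ0−h0·(2M0+M1)/6=-11519/2906
seg 1: a=-3, c=M1/2=8613/2906, d=(M2−M1)/(6·1)=-5497/2906, b=Δ1−h1·(2M1+M2)/6=7160/1453
seg 2: a=3, c=M2/2=-3939/1453, d=(M3−M2)/(6·2)=1077/5812, b=Δ2−h2·(2M2+M3)/6=15055/2906
seg 3: a=4, c=M3/2=-4647/2906, d=(M4−M3)/(6·1)=1509/1453, b=Δ3−h3·(2M3+M4)/6=-9995/2906
seg 4: a=0, c=M4/2=4407/2906, d=(M5−M4)/(6·2)=-1469/5812, b=Δ4−h4·(2M4+M5)/6=-10235/2906
t_q=8 → seg 4, τ=1; S=0+-10235/2906·τ+4407/2906·τ²+-1469/5812·τ³=-13125/5812

  seg 0: a=0 b=-11519/2906 c=0 d=957/2906
  seg 1: a=-3 b=7160/1453 c=8613/2906 d=-5497/2906
  seg 2: a=3 b=15055/2906 c=-3939/1453 d=1077/5812
  seg 3: a=4 b=-9995/2906 c=-4647/2906 d=1509/1453
  seg 4: a=0 b=-10235/2906 c=4407/2906 d=-1469/5812
S(8) = -13125/5812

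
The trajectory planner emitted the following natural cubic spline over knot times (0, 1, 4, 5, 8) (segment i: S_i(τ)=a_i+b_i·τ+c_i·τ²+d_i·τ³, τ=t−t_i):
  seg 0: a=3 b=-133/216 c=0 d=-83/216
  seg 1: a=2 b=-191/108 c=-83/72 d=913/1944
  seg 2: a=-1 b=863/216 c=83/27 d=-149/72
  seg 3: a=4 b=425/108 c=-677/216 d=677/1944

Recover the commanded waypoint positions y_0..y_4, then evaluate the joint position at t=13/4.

y_0=3 y_1=2 y_2=-1 y_3=4 y_4=-3
S(13/4) = -3787/1536

y_0 = S_0(0) = a_0 = 3
y_1 = S_1(0) = a_1 = 2
y_2 = S_2(0) = a_2 = -1
y_3 = S_3(0) = a_3 = 4
y_4 = S_3(3) = -3
t_q=13/4 is in segment 1 (τ=9/4); S_1(τ)=-3787/1536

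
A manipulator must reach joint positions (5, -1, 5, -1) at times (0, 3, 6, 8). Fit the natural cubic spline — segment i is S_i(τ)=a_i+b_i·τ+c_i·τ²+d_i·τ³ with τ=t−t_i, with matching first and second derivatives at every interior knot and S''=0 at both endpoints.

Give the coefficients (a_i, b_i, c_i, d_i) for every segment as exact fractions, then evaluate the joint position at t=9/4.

  seg 0: a=5 b=-129/37 c=0 d=55/333
  seg 1: a=-1 b=36/37 c=55/37 d=-127/333
  seg 2: a=5 b=-15/37 c=-72/37 d=12/37
S(9/4) = -2281/2368

Δ: Δ0=-2, Δ1=2, Δ2=-3
row 1: diag=12, rhs=24; c'=1/4, d'=2
row 2: denom=10−3·1/4=37/4; d'=(-30−3·2)/(37/4)=-144/37
back: M2=-144/37
back: M1=2−1/4·-144/37=110/37
M: M0=0, M1=110/37, M2=-144/37, M3=0
seg 0: a=5, c=M0/2=0, d=(M1−M0)/(6·3)=55/333, b=Δ0−h0·(2M0+M1)/6=-129/37
seg 1: a=-1, c=M1/2=55/37, d=(M2−M1)/(6·3)=-127/333, b=Δ1−h1·(2M1+M2)/6=36/37
seg 2: a=5, c=M2/2=-72/37, d=(M3−M2)/(6·2)=12/37, b=Δ2−h2·(2M2+M3)/6=-15/37
t_q=9/4 → seg 0, τ=9/4; S=5+-129/37·τ+0·τ²+55/333·τ³=-2281/2368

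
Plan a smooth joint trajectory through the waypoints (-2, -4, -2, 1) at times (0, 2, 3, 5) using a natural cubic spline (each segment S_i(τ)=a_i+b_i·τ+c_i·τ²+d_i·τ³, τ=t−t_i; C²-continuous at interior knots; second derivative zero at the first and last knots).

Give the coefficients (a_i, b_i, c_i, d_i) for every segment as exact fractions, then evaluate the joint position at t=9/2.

  seg 0: a=-2 b=-72/35 c=0 d=37/140
  seg 1: a=-4 b=39/35 c=111/70 d=-7/10
  seg 2: a=-2 b=153/70 c=-18/35 d=3/35
S(9/2) = 23/56

Δ: Δ0=-1, Δ1=2, Δ2=3/2
row 1: diag=6, rhs=18; c'=1/6, d'=3
row 2: denom=6−1·1/6=35/6; d'=(-3−1·3)/(35/6)=-36/35
back: M2=-36/35
back: M1=3−1/6·-36/35=111/35
M: M0=0, M1=111/35, M2=-36/35, M3=0
seg 0: a=-2, c=M0/2=0, d=(M1−M0)/(6·2)=37/140, b=Δ0−h0·(2M0+M1)/6=-72/35
seg 1: a=-4, c=M1/2=111/70, d=(M2−M1)/(6·1)=-7/10, b=Δ1−h1·(2M1+M2)/6=39/35
seg 2: a=-2, c=M2/2=-18/35, d=(M3−M2)/(6·2)=3/35, b=Δ2−h2·(2M2+M3)/6=153/70
t_q=9/2 → seg 2, τ=3/2; S=-2+153/70·τ+-18/35·τ²+3/35·τ³=23/56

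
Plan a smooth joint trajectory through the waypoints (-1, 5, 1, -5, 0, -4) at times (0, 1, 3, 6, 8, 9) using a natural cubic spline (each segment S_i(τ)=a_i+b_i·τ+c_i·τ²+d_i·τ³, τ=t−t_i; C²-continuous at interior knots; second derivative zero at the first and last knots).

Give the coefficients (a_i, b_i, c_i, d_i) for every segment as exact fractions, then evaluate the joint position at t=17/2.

  seg 0: a=-1 b=5170/703 c=0 d=-952/703
  seg 1: a=5 b=2314/703 c=-2856/703 d=498/703
  seg 2: a=1 b=-3134/703 c=132/703 d=4/19
  seg 3: a=-5 b=1654/703 c=1464/703 d=-5649/5624
  seg 4: a=0 b=-1927/1406 c=-11091/2812 d=3697/2812
S(17/2) = -33901/22496

Δ: Δ0=6, Δ1=-2, Δ2=-2, Δ3=5/2, Δ4=-4
row 1: diag=6, rhs=-48; c'=1/3, d'=-8
row 2: denom=10−2·1/3=28/3; d'=(0−2·-8)/(28/3)=12/7
row 3: denom=10−3·9/28=253/28; d'=(27−3·12/7)/(253/28)=612/253
row 4: denom=6−2·56/253=1406/253; d'=(-39−2·612/253)/(1406/253)=-11091/1406
back: M4=-11091/1406
back: M3=612/253−56/253·-11091/1406=2928/703
back: M2=12/7−9/28·2928/703=264/703
back: M1=-8−1/3·264/703=-5712/703
M: M0=0, M1=-5712/703, M2=264/703, M3=2928/703, M4=-11091/1406, M5=0
seg 0: a=-1, c=M0/2=0, d=(M1−M0)/(6·1)=-952/703, b=Δ0−h0·(2M0+M1)/6=5170/703
seg 1: a=5, c=M1/2=-2856/703, d=(M2−M1)/(6·2)=498/703, b=Δ1−h1·(2M1+M2)/6=2314/703
seg 2: a=1, c=M2/2=132/703, d=(M3−M2)/(6·3)=4/19, b=Δ2−h2·(2M2+M3)/6=-3134/703
seg 3: a=-5, c=M3/2=1464/703, d=(M4−M3)/(6·2)=-5649/5624, b=Δ3−h3·(2M3+M4)/6=1654/703
seg 4: a=0, c=M4/2=-11091/2812, d=(M5−M4)/(6·1)=3697/2812, b=Δ4−h4·(2M4+M5)/6=-1927/1406
t_q=17/2 → seg 4, τ=1/2; S=0+-1927/1406·τ+-11091/2812·τ²+3697/2812·τ³=-33901/22496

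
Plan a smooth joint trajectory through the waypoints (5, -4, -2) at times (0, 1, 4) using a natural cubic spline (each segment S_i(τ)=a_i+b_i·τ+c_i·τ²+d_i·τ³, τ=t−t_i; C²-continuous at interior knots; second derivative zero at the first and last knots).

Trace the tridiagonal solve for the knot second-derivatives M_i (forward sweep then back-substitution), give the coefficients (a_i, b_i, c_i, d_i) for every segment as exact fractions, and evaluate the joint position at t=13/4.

  seg 0: a=5 b=-245/24 c=0 d=29/24
  seg 1: a=-4 b=-79/12 c=29/8 d=-29/72
S(13/4) = -2585/512

Δ: Δ0=-9, Δ1=2/3
row 1: diag=8, rhs=58; c'=3/8, d'=29/4
back: M1=29/4
M: M0=0, M1=29/4, M2=0
seg 0: a=5, c=M0/2=0, d=(M1−M0)/(6·1)=29/24, b=Δ0−h0·(2M0+M1)/6=-245/24
seg 1: a=-4, c=M1/2=29/8, d=(M2−M1)/(6·3)=-29/72, b=Δ1−h1·(2M1+M2)/6=-79/12
t_q=13/4 → seg 1, τ=9/4; S=-4+-79/12·τ+29/8·τ²+-29/72·τ³=-2585/512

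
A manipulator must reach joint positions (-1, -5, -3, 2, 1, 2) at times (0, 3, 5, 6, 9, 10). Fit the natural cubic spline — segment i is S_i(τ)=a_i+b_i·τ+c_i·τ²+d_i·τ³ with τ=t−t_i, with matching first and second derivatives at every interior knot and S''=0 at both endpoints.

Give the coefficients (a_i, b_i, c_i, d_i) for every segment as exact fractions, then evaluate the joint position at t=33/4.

Δ: Δ0=-4/3, Δ1=1, Δ2=5, Δ3=-1/3, Δ4=1
row 1: diag=10, rhs=14; c'=1/5, d'=7/5
row 2: denom=6−2·1/5=28/5; d'=(24−2·7/5)/(28/5)=53/14
row 3: denom=8−1·5/28=219/28; d'=(-32−1·53/14)/(219/28)=-334/73
row 4: denom=8−3·28/73=500/73; d'=(8−3·-334/73)/(500/73)=793/250
back: M4=793/250
back: M3=-334/73−28/73·793/250=-724/125
back: M2=53/14−5/28·-724/125=241/50
back: M1=7/5−1/5·241/50=109/250
M: M0=0, M1=109/250, M2=241/50, M3=-724/125, M4=793/250, M5=0
seg 0: a=-1, c=M0/2=0, d=(M1−M0)/(6·3)=109/4500, b=Δ0−h0·(2M0+M1)/6=-2327/1500
seg 1: a=-5, c=M1/2=109/500, d=(M2−M1)/(6·2)=137/375, b=Δ1−h1·(2M1+M2)/6=-673/750
seg 2: a=-3, c=M2/2=241/100, d=(M3−M2)/(6·1)=-2653/1500, b=Δ2−h2·(2M2+M3)/6=3269/750
seg 3: a=2, c=M3/2=-362/125, d=(M4−M3)/(6·3)=249/500, b=Δ3−h3·(2M3+M4)/6=5809/1500
seg 4: a=1, c=M4/2=793/500, d=(M5−M4)/(6·1)=-793/1500, b=Δ4−h4·(2M4+M5)/6=-43/750
t_q=33/4 → seg 3, τ=9/4; S=2+5809/1500·τ+-362/125·τ²+249/500·τ³=55201/32000

  seg 0: a=-1 b=-2327/1500 c=0 d=109/4500
  seg 1: a=-5 b=-673/750 c=109/500 d=137/375
  seg 2: a=-3 b=3269/750 c=241/100 d=-2653/1500
  seg 3: a=2 b=5809/1500 c=-362/125 d=249/500
  seg 4: a=1 b=-43/750 c=793/500 d=-793/1500
S(33/4) = 55201/32000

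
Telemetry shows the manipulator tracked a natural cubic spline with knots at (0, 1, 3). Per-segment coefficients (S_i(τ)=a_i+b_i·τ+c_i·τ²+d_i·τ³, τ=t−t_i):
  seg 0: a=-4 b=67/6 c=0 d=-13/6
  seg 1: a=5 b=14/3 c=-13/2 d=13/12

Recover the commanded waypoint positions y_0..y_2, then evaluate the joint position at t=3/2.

y_0 = S_0(0) = a_0 = -4
y_1 = S_1(0) = a_1 = 5
y_2 = S_1(2) = -3
t_q=3/2 is in segment 1 (τ=1/2); S_1(τ)=187/32

y_0=-4 y_1=5 y_2=-3
S(3/2) = 187/32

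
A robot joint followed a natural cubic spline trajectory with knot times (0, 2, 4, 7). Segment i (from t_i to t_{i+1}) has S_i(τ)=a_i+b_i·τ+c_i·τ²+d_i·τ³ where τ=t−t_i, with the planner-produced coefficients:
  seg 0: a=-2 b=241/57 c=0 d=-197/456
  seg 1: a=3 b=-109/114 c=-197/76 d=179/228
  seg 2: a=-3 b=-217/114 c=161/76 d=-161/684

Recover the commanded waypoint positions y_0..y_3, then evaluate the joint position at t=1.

y_0=-2 y_1=3 y_2=-3 y_3=4
S(1) = 273/152

y_0 = S_0(0) = a_0 = -2
y_1 = S_1(0) = a_1 = 3
y_2 = S_2(0) = a_2 = -3
y_3 = S_2(3) = 4
t_q=1 is in segment 0 (τ=1); S_0(τ)=273/152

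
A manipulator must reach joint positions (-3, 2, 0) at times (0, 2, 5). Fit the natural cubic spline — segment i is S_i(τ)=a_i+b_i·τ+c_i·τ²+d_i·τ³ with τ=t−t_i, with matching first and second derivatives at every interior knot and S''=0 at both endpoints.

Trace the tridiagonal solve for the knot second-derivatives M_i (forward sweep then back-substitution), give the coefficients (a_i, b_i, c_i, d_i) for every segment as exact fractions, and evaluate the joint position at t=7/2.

  seg 0: a=-3 b=47/15 c=0 d=-19/120
  seg 1: a=2 b=37/30 c=-19/20 d=19/180
S(7/2) = 331/160

Δ: Δ0=5/2, Δ1=-2/3
row 1: diag=10, rhs=-19; c'=3/10, d'=-19/10
back: M1=-19/10
M: M0=0, M1=-19/10, M2=0
seg 0: a=-3, c=M0/2=0, d=(M1−M0)/(6·2)=-19/120, b=Δ0−h0·(2M0+M1)/6=47/15
seg 1: a=2, c=M1/2=-19/20, d=(M2−M1)/(6·3)=19/180, b=Δ1−h1·(2M1+M2)/6=37/30
t_q=7/2 → seg 1, τ=3/2; S=2+37/30·τ+-19/20·τ²+19/180·τ³=331/160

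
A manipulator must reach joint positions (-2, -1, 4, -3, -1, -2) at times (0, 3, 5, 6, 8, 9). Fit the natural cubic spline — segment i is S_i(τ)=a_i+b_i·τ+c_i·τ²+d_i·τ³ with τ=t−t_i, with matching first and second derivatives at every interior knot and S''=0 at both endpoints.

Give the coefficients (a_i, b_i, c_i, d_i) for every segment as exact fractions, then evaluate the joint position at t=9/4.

  seg 0: a=-2 b=-8303/5196 c=0 d=1115/5196
  seg 1: a=-1 b=10901/2598 c=3345/1732 d=-14441/10392
  seg 2: a=4 b=-6176/1299 c=-2774/433 d=5405/1299
  seg 3: a=-3 b=-6605/1299 c=2631/433 d=-3941/2598
  seg 4: a=-1 b=1321/1299 c=-1310/433 d=1310/1299
S(9/4) = -349295/110848

Δ: Δ0=1/3, Δ1=5/2, Δ2=-7, Δ3=1, Δ4=-1
row 1: diag=10, rhs=13; c'=1/5, d'=13/10
row 2: denom=6−2·1/5=28/5; d'=(-57−2·13/10)/(28/5)=-149/14
row 3: denom=6−1·5/28=163/28; d'=(48−1·-149/14)/(163/28)=1642/163
row 4: denom=6−2·56/163=866/163; d'=(-12−2·1642/163)/(866/163)=-2620/433
back: M4=-2620/433
back: M3=1642/163−56/163·-2620/433=5262/433
back: M2=-149/14−5/28·5262/433=-5548/433
back: M1=13/10−1/5·-5548/433=3345/866
M: M0=0, M1=3345/866, M2=-5548/433, M3=5262/433, M4=-2620/433, M5=0
seg 0: a=-2, c=M0/2=0, d=(M1−M0)/(6·3)=1115/5196, b=Δ0−h0·(2M0+M1)/6=-8303/5196
seg 1: a=-1, c=M1/2=3345/1732, d=(M2−M1)/(6·2)=-14441/10392, b=Δ1−h1·(2M1+M2)/6=10901/2598
seg 2: a=4, c=M2/2=-2774/433, d=(M3−M2)/(6·1)=5405/1299, b=Δ2−h2·(2M2+M3)/6=-6176/1299
seg 3: a=-3, c=M3/2=2631/433, d=(M4−M3)/(6·2)=-3941/2598, b=Δ3−h3·(2M3+M4)/6=-6605/1299
seg 4: a=-1, c=M4/2=-1310/433, d=(M5−M4)/(6·1)=1310/1299, b=Δ4−h4·(2M4+M5)/6=1321/1299
t_q=9/4 → seg 0, τ=9/4; S=-2+-8303/5196·τ+0·τ²+1115/5196·τ³=-349295/110848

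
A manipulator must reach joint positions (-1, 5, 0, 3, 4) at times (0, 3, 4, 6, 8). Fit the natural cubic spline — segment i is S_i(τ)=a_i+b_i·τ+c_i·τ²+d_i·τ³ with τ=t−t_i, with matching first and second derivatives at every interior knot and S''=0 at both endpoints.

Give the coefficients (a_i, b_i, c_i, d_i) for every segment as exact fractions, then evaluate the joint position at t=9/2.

  seg 0: a=-1 b=887/172 c=0 d=-181/516
  seg 1: a=5 b=-371/86 c=-543/172 d=425/172
  seg 2: a=0 b=-553/172 c=183/43 d=-653/688
  seg 3: a=3 b=104/43 c=-495/344 d=165/688
S(9/2) = -3645/5504

Δ: Δ0=2, Δ1=-5, Δ2=3/2, Δ3=1/2
row 1: diag=8, rhs=-42; c'=1/8, d'=-21/4
row 2: denom=6−1·1/8=47/8; d'=(39−1·-21/4)/(47/8)=354/47
row 3: denom=8−2·16/47=344/47; d'=(-6−2·354/47)/(344/47)=-495/172
back: M3=-495/172
back: M2=354/47−16/47·-495/172=366/43
back: M1=-21/4−1/8·366/43=-543/86
M: M0=0, M1=-543/86, M2=366/43, M3=-495/172, M4=0
seg 0: a=-1, c=M0/2=0, d=(M1−M0)/(6·3)=-181/516, b=Δ0−h0·(2M0+M1)/6=887/172
seg 1: a=5, c=M1/2=-543/172, d=(M2−M1)/(6·1)=425/172, b=Δ1−h1·(2M1+M2)/6=-371/86
seg 2: a=0, c=M2/2=183/43, d=(M3−M2)/(6·2)=-653/688, b=Δ2−h2·(2M2+M3)/6=-553/172
seg 3: a=3, c=M3/2=-495/344, d=(M4−M3)/(6·2)=165/688, b=Δ3−h3·(2M3+M4)/6=104/43
t_q=9/2 → seg 2, τ=1/2; S=0+-553/172·τ+183/43·τ²+-653/688·τ³=-3645/5504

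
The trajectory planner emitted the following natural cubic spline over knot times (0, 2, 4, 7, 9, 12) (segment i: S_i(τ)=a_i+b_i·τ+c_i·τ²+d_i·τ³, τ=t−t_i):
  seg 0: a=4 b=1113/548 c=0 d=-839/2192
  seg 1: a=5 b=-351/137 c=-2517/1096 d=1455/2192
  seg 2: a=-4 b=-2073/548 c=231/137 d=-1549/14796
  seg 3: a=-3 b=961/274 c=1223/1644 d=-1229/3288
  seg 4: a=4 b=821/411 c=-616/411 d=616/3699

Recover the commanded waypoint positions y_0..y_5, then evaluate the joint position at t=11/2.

y_0=4 y_1=5 y_2=-4 y_3=-3 y_4=4 y_5=1
S(11/2) = -27329/4384

y_0 = S_0(0) = a_0 = 4
y_1 = S_1(0) = a_1 = 5
y_2 = S_2(0) = a_2 = -4
y_3 = S_3(0) = a_3 = -3
y_4 = S_4(0) = a_4 = 4
y_5 = S_4(3) = 1
t_q=11/2 is in segment 2 (τ=3/2); S_2(τ)=-27329/4384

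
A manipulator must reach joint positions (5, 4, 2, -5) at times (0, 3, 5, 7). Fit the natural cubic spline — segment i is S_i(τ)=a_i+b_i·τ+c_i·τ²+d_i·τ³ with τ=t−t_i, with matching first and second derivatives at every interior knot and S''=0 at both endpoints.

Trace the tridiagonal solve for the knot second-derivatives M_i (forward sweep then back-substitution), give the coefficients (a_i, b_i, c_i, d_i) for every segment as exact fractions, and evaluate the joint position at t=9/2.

  seg 0: a=5 b=-73/228 c=0 d=-1/684
  seg 1: a=4 b=-41/114 c=-1/76 d=-35/228
  seg 2: a=2 b=-257/114 c=-71/76 d=71/456
S(9/2) = 1771/608

Δ: Δ0=-1/3, Δ1=-1, Δ2=-7/2
row 1: diag=10, rhs=-4; c'=1/5, d'=-2/5
row 2: denom=8−2·1/5=38/5; d'=(-15−2·-2/5)/(38/5)=-71/38
back: M2=-71/38
back: M1=-2/5−1/5·-71/38=-1/38
M: M0=0, M1=-1/38, M2=-71/38, M3=0
seg 0: a=5, c=M0/2=0, d=(M1−M0)/(6·3)=-1/684, b=Δ0−h0·(2M0+M1)/6=-73/228
seg 1: a=4, c=M1/2=-1/76, d=(M2−M1)/(6·2)=-35/228, b=Δ1−h1·(2M1+M2)/6=-41/114
seg 2: a=2, c=M2/2=-71/76, d=(M3−M2)/(6·2)=71/456, b=Δ2−h2·(2M2+M3)/6=-257/114
t_q=9/2 → seg 1, τ=3/2; S=4+-41/114·τ+-1/76·τ²+-35/228·τ³=1771/608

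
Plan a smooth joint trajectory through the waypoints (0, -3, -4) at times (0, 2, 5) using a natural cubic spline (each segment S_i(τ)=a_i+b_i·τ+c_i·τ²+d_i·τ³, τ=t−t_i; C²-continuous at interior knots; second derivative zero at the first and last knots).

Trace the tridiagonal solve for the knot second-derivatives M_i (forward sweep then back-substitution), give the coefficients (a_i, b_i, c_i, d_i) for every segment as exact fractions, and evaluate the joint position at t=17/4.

  seg 0: a=0 b=-26/15 c=0 d=7/120
  seg 1: a=-3 b=-31/30 c=7/20 d=-7/180
S(17/4) = -1023/256

Δ: Δ0=-3/2, Δ1=-1/3
row 1: diag=10, rhs=7; c'=3/10, d'=7/10
back: M1=7/10
M: M0=0, M1=7/10, M2=0
seg 0: a=0, c=M0/2=0, d=(M1−M0)/(6·2)=7/120, b=Δ0−h0·(2M0+M1)/6=-26/15
seg 1: a=-3, c=M1/2=7/20, d=(M2−M1)/(6·3)=-7/180, b=Δ1−h1·(2M1+M2)/6=-31/30
t_q=17/4 → seg 1, τ=9/4; S=-3+-31/30·τ+7/20·τ²+-7/180·τ³=-1023/256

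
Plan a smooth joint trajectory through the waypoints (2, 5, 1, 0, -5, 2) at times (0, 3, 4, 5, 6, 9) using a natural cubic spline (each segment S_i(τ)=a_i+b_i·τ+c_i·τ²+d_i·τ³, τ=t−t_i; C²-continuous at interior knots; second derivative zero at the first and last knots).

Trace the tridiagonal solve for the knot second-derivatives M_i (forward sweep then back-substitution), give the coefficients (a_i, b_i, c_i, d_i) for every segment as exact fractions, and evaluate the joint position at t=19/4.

Δ: Δ0=1, Δ1=-4, Δ2=-1, Δ3=-5, Δ4=7/3
row 1: diag=8, rhs=-30; c'=1/8, d'=-15/4
row 2: denom=4−1·1/8=31/8; d'=(18−1·-15/4)/(31/8)=174/31
row 3: denom=4−1·8/31=116/31; d'=(-24−1·174/31)/(116/31)=-459/58
row 4: denom=8−1·31/116=897/116; d'=(44−1·-459/58)/(897/116)=6022/897
back: M4=6022/897
back: M3=-459/58−31/116·6022/897=-8708/897
back: M2=174/31−8/31·-8708/897=7282/897
back: M1=-15/4−1/8·7282/897=-4274/897
M: M0=0, M1=-4274/897, M2=7282/897, M3=-8708/897, M4=6022/897, M5=0
seg 0: a=2, c=M0/2=0, d=(M1−M0)/(6·3)=-2137/8073, b=Δ0−h0·(2M0+M1)/6=3034/897
seg 1: a=5, c=M1/2=-2137/897, d=(M2−M1)/(6·1)=642/299, b=Δ1−h1·(2M1+M2)/6=-3377/897
seg 2: a=1, c=M2/2=3641/897, d=(M3−M2)/(6·1)=-205/69, b=Δ2−h2·(2M2+M3)/6=-1873/897
seg 3: a=0, c=M3/2=-4354/897, d=(M4−M3)/(6·1)=2455/897, b=Δ3−h3·(2M3+M4)/6=-862/299
seg 4: a=-5, c=M4/2=3011/897, d=(M5−M4)/(6·3)=-3011/8073, b=Δ4−h4·(2M4+M5)/6=-3929/897
t_q=19/4 → seg 2, τ=3/4; S=1+-1873/897·τ+3641/897·τ²+-205/69·τ³=8875/19136

  seg 0: a=2 b=3034/897 c=0 d=-2137/8073
  seg 1: a=5 b=-3377/897 c=-2137/897 d=642/299
  seg 2: a=1 b=-1873/897 c=3641/897 d=-205/69
  seg 3: a=0 b=-862/299 c=-4354/897 d=2455/897
  seg 4: a=-5 b=-3929/897 c=3011/897 d=-3011/8073
S(19/4) = 8875/19136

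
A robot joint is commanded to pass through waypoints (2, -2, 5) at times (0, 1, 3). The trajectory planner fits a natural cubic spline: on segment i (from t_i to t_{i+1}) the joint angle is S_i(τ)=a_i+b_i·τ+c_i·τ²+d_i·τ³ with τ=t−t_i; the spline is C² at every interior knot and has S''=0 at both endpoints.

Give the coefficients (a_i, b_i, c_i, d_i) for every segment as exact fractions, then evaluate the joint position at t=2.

  seg 0: a=2 b=-21/4 c=0 d=5/4
  seg 1: a=-2 b=-3/2 c=15/4 d=-5/8
S(2) = -3/8

Δ: Δ0=-4, Δ1=7/2
row 1: diag=6, rhs=45; c'=1/3, d'=15/2
back: M1=15/2
M: M0=0, M1=15/2, M2=0
seg 0: a=2, c=M0/2=0, d=(M1−M0)/(6·1)=5/4, b=Δ0−h0·(2M0+M1)/6=-21/4
seg 1: a=-2, c=M1/2=15/4, d=(M2−M1)/(6·2)=-5/8, b=Δ1−h1·(2M1+M2)/6=-3/2
t_q=2 → seg 1, τ=1; S=-2+-3/2·τ+15/4·τ²+-5/8·τ³=-3/8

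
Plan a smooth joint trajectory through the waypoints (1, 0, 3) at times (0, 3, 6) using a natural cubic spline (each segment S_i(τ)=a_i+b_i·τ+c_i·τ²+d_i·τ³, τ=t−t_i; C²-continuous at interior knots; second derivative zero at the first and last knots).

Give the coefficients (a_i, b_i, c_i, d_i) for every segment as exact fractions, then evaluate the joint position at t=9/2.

Δ: Δ0=-1/3, Δ1=1
row 1: diag=12, rhs=8; c'=1/4, d'=2/3
back: M1=2/3
M: M0=0, M1=2/3, M2=0
seg 0: a=1, c=M0/2=0, d=(M1−M0)/(6·3)=1/27, b=Δ0−h0·(2M0+M1)/6=-2/3
seg 1: a=0, c=M1/2=1/3, d=(M2−M1)/(6·3)=-1/27, b=Δ1−h1·(2M1+M2)/6=1/3
t_q=9/2 → seg 1, τ=3/2; S=0+1/3·τ+1/3·τ²+-1/27·τ³=9/8

  seg 0: a=1 b=-2/3 c=0 d=1/27
  seg 1: a=0 b=1/3 c=1/3 d=-1/27
S(9/2) = 9/8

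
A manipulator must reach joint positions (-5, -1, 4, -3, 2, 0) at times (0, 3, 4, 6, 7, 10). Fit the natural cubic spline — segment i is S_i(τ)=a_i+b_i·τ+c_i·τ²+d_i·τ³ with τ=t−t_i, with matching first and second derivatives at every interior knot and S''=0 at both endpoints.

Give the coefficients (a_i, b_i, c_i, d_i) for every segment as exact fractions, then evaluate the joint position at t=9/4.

Δ: Δ0=4/3, Δ1=5, Δ2=-7/2, Δ3=5, Δ4=-2/3
row 1: diag=8, rhs=22; c'=1/8, d'=11/4
row 2: denom=6−1·1/8=47/8; d'=(-51−1·11/4)/(47/8)=-430/47
row 3: denom=6−2·16/47=250/47; d'=(51−2·-430/47)/(250/47)=3257/250
row 4: denom=8−1·47/250=1953/250; d'=(-34−1·3257/250)/(1953/250)=-3919/651
back: M4=-3919/651
back: M3=3257/250−47/250·-3919/651=9218/651
back: M2=-430/47−16/47·9218/651=-9094/651
back: M1=11/4−1/8·-9094/651=2927/651
M: M0=0, M1=2927/651, M2=-9094/651, M3=9218/651, M4=-3919/651, M5=0
seg 0: a=-5, c=M0/2=0, d=(M1−M0)/(6·3)=2927/11718, b=Δ0−h0·(2M0+M1)/6=-397/434
seg 1: a=-1, c=M1/2=2927/1302, d=(M2−M1)/(6·1)=-4007/1302, b=Δ1−h1·(2M1+M2)/6=1265/217
seg 2: a=4, c=M2/2=-4547/651, d=(M3−M2)/(6·2)=218/93, b=Δ2−h2·(2M2+M3)/6=1423/1302
seg 3: a=-3, c=M3/2=4609/651, d=(M4−M3)/(6·1)=-4379/1302, b=Δ3−h3·(2M3+M4)/6=557/434
seg 4: a=2, c=M4/2=-3919/1302, d=(M5−M4)/(6·3)=3919/11718, b=Δ4−h4·(2M4+M5)/6=3485/651
t_q=9/4 → seg 0, τ=9/4; S=-5+-397/434·τ+0·τ²+2927/11718·τ³=-16717/3968

  seg 0: a=-5 b=-397/434 c=0 d=2927/11718
  seg 1: a=-1 b=1265/217 c=2927/1302 d=-4007/1302
  seg 2: a=4 b=1423/1302 c=-4547/651 d=218/93
  seg 3: a=-3 b=557/434 c=4609/651 d=-4379/1302
  seg 4: a=2 b=3485/651 c=-3919/1302 d=3919/11718
S(9/4) = -16717/3968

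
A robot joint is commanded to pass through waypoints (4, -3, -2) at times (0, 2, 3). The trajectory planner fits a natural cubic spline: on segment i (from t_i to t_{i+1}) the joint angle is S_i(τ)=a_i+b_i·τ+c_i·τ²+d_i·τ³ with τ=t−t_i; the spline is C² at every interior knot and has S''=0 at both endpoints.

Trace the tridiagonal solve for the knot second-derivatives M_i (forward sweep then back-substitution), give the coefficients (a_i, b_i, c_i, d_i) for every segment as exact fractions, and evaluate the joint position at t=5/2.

  seg 0: a=4 b=-5 c=0 d=3/8
  seg 1: a=-3 b=-1/2 c=9/4 d=-3/4
S(5/2) = -89/32

Δ: Δ0=-7/2, Δ1=1
row 1: diag=6, rhs=27; c'=1/6, d'=9/2
back: M1=9/2
M: M0=0, M1=9/2, M2=0
seg 0: a=4, c=M0/2=0, d=(M1−M0)/(6·2)=3/8, b=Δ0−h0·(2M0+M1)/6=-5
seg 1: a=-3, c=M1/2=9/4, d=(M2−M1)/(6·1)=-3/4, b=Δ1−h1·(2M1+M2)/6=-1/2
t_q=5/2 → seg 1, τ=1/2; S=-3+-1/2·τ+9/4·τ²+-3/4·τ³=-89/32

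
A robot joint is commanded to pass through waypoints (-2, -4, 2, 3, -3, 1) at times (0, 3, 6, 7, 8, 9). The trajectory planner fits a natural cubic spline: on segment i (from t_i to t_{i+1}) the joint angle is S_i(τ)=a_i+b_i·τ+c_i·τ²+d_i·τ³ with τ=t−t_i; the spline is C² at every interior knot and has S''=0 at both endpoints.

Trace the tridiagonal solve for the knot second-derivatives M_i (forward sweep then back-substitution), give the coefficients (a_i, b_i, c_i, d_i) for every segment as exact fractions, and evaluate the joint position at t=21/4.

Δ: Δ0=-2/3, Δ1=2, Δ2=1, Δ3=-6, Δ4=4
row 1: diag=12, rhs=16; c'=1/4, d'=4/3
row 2: denom=8−3·1/4=29/4; d'=(-6−3·4/3)/(29/4)=-40/29
row 3: denom=4−1·4/29=112/29; d'=(-42−1·-40/29)/(112/29)=-589/56
row 4: denom=4−1·29/112=419/112; d'=(60−1·-589/56)/(419/112)=7898/419
back: M4=7898/419
back: M3=-589/56−29/112·7898/419=-6452/419
back: M2=-40/29−4/29·-6452/419=312/419
back: M1=4/3−1/4·312/419=1442/1257
M: M0=0, M1=1442/1257, M2=312/419, M3=-6452/419, M4=7898/419, M5=0
seg 0: a=-2, c=M0/2=0, d=(M1−M0)/(6·3)=721/11313, b=Δ0−h0·(2M0+M1)/6=-1559/1257
seg 1: a=-4, c=M1/2=721/1257, d=(M2−M1)/(6·3)=-253/11313, b=Δ1−h1·(2M1+M2)/6=604/1257
seg 2: a=2, c=M2/2=156/419, d=(M3−M2)/(6·1)=-3382/1257, b=Δ2−h2·(2M2+M3)/6=4171/1257
seg 3: a=3, c=M3/2=-3226/419, d=(M4−M3)/(6·1)=7175/1257, b=Δ3−h3·(2M3+M4)/6=-5039/1257
seg 4: a=-3, c=M4/2=3949/419, d=(M5−M4)/(6·1)=-3949/1257, b=Δ4−h4·(2M4+M5)/6=-2870/1257
t_q=21/4 → seg 1, τ=9/4; S=-4+604/1257·τ+721/1257·τ²+-253/11313·τ³=-7235/26816

  seg 0: a=-2 b=-1559/1257 c=0 d=721/11313
  seg 1: a=-4 b=604/1257 c=721/1257 d=-253/11313
  seg 2: a=2 b=4171/1257 c=156/419 d=-3382/1257
  seg 3: a=3 b=-5039/1257 c=-3226/419 d=7175/1257
  seg 4: a=-3 b=-2870/1257 c=3949/419 d=-3949/1257
S(21/4) = -7235/26816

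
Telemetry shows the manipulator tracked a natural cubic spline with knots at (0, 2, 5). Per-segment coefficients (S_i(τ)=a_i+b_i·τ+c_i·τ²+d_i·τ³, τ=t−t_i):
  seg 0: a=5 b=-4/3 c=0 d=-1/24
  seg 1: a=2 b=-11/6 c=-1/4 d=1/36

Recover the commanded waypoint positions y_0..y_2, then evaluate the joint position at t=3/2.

y_0 = S_0(0) = a_0 = 5
y_1 = S_1(0) = a_1 = 2
y_2 = S_1(3) = -5
t_q=3/2 is in segment 0 (τ=3/2); S_0(τ)=183/64

y_0=5 y_1=2 y_2=-5
S(3/2) = 183/64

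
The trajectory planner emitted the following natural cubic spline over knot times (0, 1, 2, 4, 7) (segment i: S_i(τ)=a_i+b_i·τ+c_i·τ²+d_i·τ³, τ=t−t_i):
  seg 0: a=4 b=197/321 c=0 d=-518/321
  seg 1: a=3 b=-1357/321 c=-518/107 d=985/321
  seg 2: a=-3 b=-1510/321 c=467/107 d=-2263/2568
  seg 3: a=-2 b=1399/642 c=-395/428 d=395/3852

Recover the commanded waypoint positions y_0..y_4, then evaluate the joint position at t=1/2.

y_0=4 y_1=3 y_2=-3 y_3=-2 y_4=-1
S(1/2) = 1757/428

y_0 = S_0(0) = a_0 = 4
y_1 = S_1(0) = a_1 = 3
y_2 = S_2(0) = a_2 = -3
y_3 = S_3(0) = a_3 = -2
y_4 = S_3(3) = -1
t_q=1/2 is in segment 0 (τ=1/2); S_0(τ)=1757/428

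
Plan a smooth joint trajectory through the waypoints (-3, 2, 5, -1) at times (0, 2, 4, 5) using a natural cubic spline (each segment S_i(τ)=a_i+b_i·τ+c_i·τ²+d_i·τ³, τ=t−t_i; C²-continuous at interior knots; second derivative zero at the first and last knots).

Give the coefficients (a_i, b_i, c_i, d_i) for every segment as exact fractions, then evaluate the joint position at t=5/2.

  seg 0: a=-3 b=23/11 c=0 d=9/88
  seg 1: a=2 b=73/22 c=27/44 d=-67/88
  seg 2: a=5 b=-37/11 c=-87/22 d=29/22
S(5/2) = 2617/704

Δ: Δ0=5/2, Δ1=3/2, Δ2=-6
row 1: diag=8, rhs=-6; c'=1/4, d'=-3/4
row 2: denom=6−2·1/4=11/2; d'=(-45−2·-3/4)/(11/2)=-87/11
back: M2=-87/11
back: M1=-3/4−1/4·-87/11=27/22
M: M0=0, M1=27/22, M2=-87/11, M3=0
seg 0: a=-3, c=M0/2=0, d=(M1−M0)/(6·2)=9/88, b=Δ0−h0·(2M0+M1)/6=23/11
seg 1: a=2, c=M1/2=27/44, d=(M2−M1)/(6·2)=-67/88, b=Δ1−h1·(2M1+M2)/6=73/22
seg 2: a=5, c=M2/2=-87/22, d=(M3−M2)/(6·1)=29/22, b=Δ2−h2·(2M2+M3)/6=-37/11
t_q=5/2 → seg 1, τ=1/2; S=2+73/22·τ+27/44·τ²+-67/88·τ³=2617/704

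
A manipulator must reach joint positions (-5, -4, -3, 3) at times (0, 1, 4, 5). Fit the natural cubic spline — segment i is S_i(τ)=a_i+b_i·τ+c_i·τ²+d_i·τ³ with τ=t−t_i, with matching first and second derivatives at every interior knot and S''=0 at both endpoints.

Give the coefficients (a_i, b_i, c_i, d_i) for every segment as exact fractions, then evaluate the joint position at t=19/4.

  seg 0: a=-5 b=232/165 c=0 d=-67/165
  seg 1: a=-4 b=31/165 c=-67/55 d=19/45
  seg 2: a=-3 b=706/165 c=142/55 d=-142/165
S(19/4) = 457/352

Δ: Δ0=1, Δ1=1/3, Δ2=6
row 1: diag=8, rhs=-4; c'=3/8, d'=-1/2
row 2: denom=8−3·3/8=55/8; d'=(34−3·-1/2)/(55/8)=284/55
back: M2=284/55
back: M1=-1/2−3/8·284/55=-134/55
M: M0=0, M1=-134/55, M2=284/55, M3=0
seg 0: a=-5, c=M0/2=0, d=(M1−M0)/(6·1)=-67/165, b=Δ0−h0·(2M0+M1)/6=232/165
seg 1: a=-4, c=M1/2=-67/55, d=(M2−M1)/(6·3)=19/45, b=Δ1−h1·(2M1+M2)/6=31/165
seg 2: a=-3, c=M2/2=142/55, d=(M3−M2)/(6·1)=-142/165, b=Δ2−h2·(2M2+M3)/6=706/165
t_q=19/4 → seg 2, τ=3/4; S=-3+706/165·τ+142/55·τ²+-142/165·τ³=457/352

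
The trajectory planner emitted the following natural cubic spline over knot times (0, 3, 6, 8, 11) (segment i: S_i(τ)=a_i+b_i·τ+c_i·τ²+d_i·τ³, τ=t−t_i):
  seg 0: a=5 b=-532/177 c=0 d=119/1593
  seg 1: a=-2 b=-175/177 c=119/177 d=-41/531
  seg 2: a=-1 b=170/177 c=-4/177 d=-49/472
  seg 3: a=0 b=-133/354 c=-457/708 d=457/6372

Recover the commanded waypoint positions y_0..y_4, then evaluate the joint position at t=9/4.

y_0=5 y_1=-2 y_2=-1 y_3=0 y_4=-5
S(9/4) = -3443/3776

y_0 = S_0(0) = a_0 = 5
y_1 = S_1(0) = a_1 = -2
y_2 = S_2(0) = a_2 = -1
y_3 = S_3(0) = a_3 = 0
y_4 = S_3(3) = -5
t_q=9/4 is in segment 0 (τ=9/4); S_0(τ)=-3443/3776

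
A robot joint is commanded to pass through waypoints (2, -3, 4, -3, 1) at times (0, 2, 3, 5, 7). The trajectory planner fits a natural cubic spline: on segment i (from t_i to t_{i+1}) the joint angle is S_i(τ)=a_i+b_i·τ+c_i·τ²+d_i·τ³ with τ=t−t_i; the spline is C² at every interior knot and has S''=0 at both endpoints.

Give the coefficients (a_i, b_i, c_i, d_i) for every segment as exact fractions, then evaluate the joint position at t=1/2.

  seg 0: a=2 b=-833/128 c=0 d=513/512
  seg 1: a=-3 b=353/64 c=1539/256 d=-1159/256
  seg 2: a=4 b=1013/256 c=-969/128 d=1967/1024
  seg 3: a=-3 b=-419/128 c=2025/512 d=-675/1024
S(1/2) = -4623/4096

Δ: Δ0=-5/2, Δ1=7, Δ2=-7/2, Δ3=2
row 1: diag=6, rhs=57; c'=1/6, d'=19/2
row 2: denom=6−1·1/6=35/6; d'=(-63−1·19/2)/(35/6)=-87/7
row 3: denom=8−2·12/35=256/35; d'=(33−2·-87/7)/(256/35)=2025/256
back: M3=2025/256
back: M2=-87/7−12/35·2025/256=-969/64
back: M1=19/2−1/6·-969/64=1539/128
M: M0=0, M1=1539/128, M2=-969/64, M3=2025/256, M4=0
seg 0: a=2, c=M0/2=0, d=(M1−M0)/(6·2)=513/512, b=Δ0−h0·(2M0+M1)/6=-833/128
seg 1: a=-3, c=M1/2=1539/256, d=(M2−M1)/(6·1)=-1159/256, b=Δ1−h1·(2M1+M2)/6=353/64
seg 2: a=4, c=M2/2=-969/128, d=(M3−M2)/(6·2)=1967/1024, b=Δ2−h2·(2M2+M3)/6=1013/256
seg 3: a=-3, c=M3/2=2025/512, d=(M4−M3)/(6·2)=-675/1024, b=Δ3−h3·(2M3+M4)/6=-419/128
t_q=1/2 → seg 0, τ=1/2; S=2+-833/128·τ+0·τ²+513/512·τ³=-4623/4096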